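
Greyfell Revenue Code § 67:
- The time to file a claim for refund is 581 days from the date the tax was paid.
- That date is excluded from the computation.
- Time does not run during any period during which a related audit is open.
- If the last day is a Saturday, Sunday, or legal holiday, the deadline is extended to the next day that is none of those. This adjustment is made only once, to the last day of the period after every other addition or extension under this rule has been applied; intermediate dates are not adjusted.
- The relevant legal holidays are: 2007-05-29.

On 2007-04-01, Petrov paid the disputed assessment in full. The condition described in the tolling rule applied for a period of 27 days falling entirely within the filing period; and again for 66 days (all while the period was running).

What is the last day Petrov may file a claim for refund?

581 days after 2007-04-01 is November 2, 2008.
Tolling adds 27 days: November 2, 2008 + 27 days = November 29, 2008.
Tolling adds 66 days: November 29, 2008 + 66 days = February 3, 2009.
February 3, 2009 is a Tuesday and not a legal holiday, so no extension applies.

February 3, 2009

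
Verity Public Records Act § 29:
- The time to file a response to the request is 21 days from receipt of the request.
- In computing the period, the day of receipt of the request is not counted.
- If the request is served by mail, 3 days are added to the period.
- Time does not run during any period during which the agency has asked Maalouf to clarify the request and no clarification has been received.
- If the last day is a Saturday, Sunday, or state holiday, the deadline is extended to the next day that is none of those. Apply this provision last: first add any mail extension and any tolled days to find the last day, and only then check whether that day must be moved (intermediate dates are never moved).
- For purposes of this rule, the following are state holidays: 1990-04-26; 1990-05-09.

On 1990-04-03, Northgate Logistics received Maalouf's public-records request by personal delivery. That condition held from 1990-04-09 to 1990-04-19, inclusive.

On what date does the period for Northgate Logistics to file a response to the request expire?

21 days after 1990-04-03 is April 24, 1990.
Service was not by mail, so no mail extension applies.
From April 9, 1990 through April 19, 1990 inclusive is 11 days; tolling adds 11 days: April 24, 1990 + 11 days = May 5, 1990.
May 5, 1990 is Saturday; May 6, 1990 is Sunday. The next qualifying day is May 7, 1990.

May 7, 1990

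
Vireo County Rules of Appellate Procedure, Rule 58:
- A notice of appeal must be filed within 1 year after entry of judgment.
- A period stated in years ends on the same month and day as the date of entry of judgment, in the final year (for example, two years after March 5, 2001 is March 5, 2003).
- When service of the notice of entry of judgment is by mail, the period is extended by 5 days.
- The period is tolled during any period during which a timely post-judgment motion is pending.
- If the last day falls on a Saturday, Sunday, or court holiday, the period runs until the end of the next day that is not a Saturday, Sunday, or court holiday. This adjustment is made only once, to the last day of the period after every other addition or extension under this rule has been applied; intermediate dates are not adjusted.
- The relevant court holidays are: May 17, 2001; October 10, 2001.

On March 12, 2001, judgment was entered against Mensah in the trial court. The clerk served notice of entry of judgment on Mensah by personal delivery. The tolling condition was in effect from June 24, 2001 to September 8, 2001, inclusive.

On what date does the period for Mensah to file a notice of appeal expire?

1 year after March 12, 2001 is March 12, 2002.
Service was not by mail, so no mail extension applies.
From June 24, 2001 through September 8, 2001 inclusive is 77 days; tolling adds 77 days: March 12, 2002 + 77 days = May 28, 2002.
May 28, 2002 is a Tuesday and not a court holiday, so no extension applies.

May 28, 2002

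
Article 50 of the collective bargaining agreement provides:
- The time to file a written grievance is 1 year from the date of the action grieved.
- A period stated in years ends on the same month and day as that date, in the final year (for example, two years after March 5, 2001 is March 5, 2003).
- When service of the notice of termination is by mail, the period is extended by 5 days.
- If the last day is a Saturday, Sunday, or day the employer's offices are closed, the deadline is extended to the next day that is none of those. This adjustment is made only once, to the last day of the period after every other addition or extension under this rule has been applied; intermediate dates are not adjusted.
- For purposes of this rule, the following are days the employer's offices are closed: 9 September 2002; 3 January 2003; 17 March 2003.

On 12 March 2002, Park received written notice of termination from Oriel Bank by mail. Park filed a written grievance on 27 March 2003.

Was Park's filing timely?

1 year after 12 March 2002 is March 12, 2003.
Service was by mail, adding 5 days: March 12, 2003 + 5 days = March 17, 2003.
March 17, 2003 is a listed holiday. The next qualifying day is March 18, 2003.
The deadline is March 18, 2003; the filing on March 27, 2003 is after that date.

No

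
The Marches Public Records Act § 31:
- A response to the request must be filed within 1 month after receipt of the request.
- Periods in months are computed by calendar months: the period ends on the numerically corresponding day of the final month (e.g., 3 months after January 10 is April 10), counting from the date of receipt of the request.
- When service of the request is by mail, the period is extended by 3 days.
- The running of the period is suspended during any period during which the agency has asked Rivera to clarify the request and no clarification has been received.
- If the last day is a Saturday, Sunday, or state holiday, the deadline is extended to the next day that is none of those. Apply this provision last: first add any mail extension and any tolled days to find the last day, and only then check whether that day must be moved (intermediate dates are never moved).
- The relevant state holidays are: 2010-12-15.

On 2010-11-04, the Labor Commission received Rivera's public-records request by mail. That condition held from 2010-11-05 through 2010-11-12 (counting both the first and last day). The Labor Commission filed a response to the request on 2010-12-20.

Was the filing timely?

1 month after 2010-11-04 is December 4, 2010.
Service was by mail, adding 3 days: December 4, 2010 + 3 days = December 7, 2010.
From November 5, 2010 through November 12, 2010 inclusive is 8 days; tolling adds 8 days: December 7, 2010 + 8 days = December 15, 2010.
December 15, 2010 is a listed holiday. The next qualifying day is December 16, 2010.
The deadline is December 16, 2010; the filing on December 20, 2010 is after that date.

No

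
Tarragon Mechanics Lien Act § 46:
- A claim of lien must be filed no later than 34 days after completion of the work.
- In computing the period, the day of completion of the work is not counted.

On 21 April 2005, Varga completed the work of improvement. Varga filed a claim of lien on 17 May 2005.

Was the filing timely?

Yes

34 days after 21 April 2005 is May 25, 2005.
The deadline is May 25, 2005; the filing on May 17, 2005 is on or before that date.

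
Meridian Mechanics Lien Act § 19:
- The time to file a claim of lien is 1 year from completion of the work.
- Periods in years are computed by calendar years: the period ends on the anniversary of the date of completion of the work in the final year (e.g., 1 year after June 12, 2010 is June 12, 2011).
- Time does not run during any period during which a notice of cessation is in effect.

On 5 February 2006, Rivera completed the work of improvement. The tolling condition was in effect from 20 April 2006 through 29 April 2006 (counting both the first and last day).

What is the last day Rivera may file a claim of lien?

1 year after 5 February 2006 is February 5, 2007.
From April 20, 2006 through April 29, 2006 inclusive is 10 days; tolling adds 10 days: February 5, 2007 + 10 days = February 15, 2007.

February 15, 2007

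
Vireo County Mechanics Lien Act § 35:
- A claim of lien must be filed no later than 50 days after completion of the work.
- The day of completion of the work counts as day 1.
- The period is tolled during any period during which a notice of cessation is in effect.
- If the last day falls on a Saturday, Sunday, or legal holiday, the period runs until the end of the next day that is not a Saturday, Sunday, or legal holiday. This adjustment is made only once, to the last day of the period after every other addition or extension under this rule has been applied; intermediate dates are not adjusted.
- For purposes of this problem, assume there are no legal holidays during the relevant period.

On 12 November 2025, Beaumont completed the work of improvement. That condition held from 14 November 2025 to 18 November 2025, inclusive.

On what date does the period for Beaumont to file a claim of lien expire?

January 5, 2026

Counting 12 November 2025 as day 1, day 50 is December 31, 2025.
From November 14, 2025 through November 18, 2025 inclusive is 5 days; tolling adds 5 days: December 31, 2025 + 5 days = January 5, 2026.
January 5, 2026 is a Monday and not a legal holiday, so no extension applies.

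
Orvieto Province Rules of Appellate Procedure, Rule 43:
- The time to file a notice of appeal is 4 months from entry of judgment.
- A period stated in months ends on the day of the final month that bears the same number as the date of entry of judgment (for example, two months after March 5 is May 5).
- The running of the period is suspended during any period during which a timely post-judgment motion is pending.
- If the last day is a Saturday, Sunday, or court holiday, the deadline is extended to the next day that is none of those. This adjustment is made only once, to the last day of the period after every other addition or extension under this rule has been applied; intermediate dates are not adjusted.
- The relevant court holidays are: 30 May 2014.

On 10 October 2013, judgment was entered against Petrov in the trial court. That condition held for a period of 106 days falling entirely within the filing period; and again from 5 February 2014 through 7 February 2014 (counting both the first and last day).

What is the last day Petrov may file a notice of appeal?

4 months after 10 October 2013 is February 10, 2014.
Tolling adds 106 days: February 10, 2014 + 106 days = May 27, 2014.
From February 5, 2014 through February 7, 2014 inclusive is 3 days; tolling adds 3 days: May 27, 2014 + 3 days = May 30, 2014.
May 30, 2014 is a listed holiday; May 31, 2014 is Saturday; June 1, 2014 is Sunday. The next qualifying day is June 2, 2014.

June 2, 2014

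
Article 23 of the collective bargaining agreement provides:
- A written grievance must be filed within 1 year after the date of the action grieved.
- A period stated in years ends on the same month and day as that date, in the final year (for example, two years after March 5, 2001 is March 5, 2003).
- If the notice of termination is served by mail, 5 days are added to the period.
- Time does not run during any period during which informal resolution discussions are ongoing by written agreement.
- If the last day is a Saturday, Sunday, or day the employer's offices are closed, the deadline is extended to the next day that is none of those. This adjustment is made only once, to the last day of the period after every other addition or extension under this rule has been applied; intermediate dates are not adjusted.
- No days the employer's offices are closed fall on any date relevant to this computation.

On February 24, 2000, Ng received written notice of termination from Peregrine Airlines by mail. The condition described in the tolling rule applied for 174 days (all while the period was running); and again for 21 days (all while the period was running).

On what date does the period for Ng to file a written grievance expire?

September 12, 2001

1 year after February 24, 2000 is February 24, 2001.
Service was by mail, adding 5 days: February 24, 2001 + 5 days = March 1, 2001.
Tolling adds 174 days: March 1, 2001 + 174 days = August 22, 2001.
Tolling adds 21 days: August 22, 2001 + 21 days = September 12, 2001.
September 12, 2001 is a Wednesday and not a day the employer's offices are closed, so no extension applies.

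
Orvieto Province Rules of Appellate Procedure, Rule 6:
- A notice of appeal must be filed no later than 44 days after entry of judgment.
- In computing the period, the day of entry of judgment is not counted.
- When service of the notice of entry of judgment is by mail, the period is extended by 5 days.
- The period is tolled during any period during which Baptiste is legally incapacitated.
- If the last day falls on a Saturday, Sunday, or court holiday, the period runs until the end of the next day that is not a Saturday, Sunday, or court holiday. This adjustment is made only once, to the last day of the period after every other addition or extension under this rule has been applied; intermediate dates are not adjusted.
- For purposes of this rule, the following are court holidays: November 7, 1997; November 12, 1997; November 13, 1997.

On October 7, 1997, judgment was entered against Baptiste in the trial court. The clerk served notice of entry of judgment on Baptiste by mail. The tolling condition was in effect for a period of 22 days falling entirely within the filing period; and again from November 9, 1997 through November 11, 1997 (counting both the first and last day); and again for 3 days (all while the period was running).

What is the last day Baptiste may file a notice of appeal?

December 23, 1997

44 days after October 7, 1997 is November 20, 1997.
Service was by mail, adding 5 days: November 20, 1997 + 5 days = November 25, 1997.
Tolling adds 22 days: November 25, 1997 + 22 days = December 17, 1997.
From November 9, 1997 through November 11, 1997 inclusive is 3 days; tolling adds 3 days: December 17, 1997 + 3 days = December 20, 1997.
Tolling adds 3 days: December 20, 1997 + 3 days = December 23, 1997.
December 23, 1997 is a Tuesday and not a court holiday, so no extension applies.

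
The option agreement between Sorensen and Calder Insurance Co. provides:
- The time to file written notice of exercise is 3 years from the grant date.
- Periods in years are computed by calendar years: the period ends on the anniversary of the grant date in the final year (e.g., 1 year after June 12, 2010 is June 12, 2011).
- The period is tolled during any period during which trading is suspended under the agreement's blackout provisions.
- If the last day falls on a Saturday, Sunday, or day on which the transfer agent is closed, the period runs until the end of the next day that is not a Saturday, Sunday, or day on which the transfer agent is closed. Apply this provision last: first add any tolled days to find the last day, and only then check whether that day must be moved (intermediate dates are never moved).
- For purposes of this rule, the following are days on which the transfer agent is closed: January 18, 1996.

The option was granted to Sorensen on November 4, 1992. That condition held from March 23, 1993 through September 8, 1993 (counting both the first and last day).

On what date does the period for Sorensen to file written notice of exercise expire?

3 years after November 4, 1992 is November 4, 1995.
From March 23, 1993 through September 8, 1993 inclusive is 170 days; tolling adds 170 days: November 4, 1995 + 170 days = April 22, 1996.
April 22, 1996 is a Monday and not a day on which the transfer agent is closed, so no extension applies.

April 22, 1996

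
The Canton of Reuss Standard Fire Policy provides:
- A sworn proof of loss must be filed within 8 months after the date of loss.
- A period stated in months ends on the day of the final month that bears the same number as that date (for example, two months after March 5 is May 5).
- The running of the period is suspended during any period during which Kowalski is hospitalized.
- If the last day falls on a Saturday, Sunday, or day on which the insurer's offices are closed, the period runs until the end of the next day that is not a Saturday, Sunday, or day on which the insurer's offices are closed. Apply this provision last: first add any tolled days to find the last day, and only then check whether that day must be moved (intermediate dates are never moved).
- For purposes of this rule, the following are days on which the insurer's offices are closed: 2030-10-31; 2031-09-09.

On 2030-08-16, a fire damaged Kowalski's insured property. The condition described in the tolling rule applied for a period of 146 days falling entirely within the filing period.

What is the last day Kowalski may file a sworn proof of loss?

8 months after 2030-08-16 is April 16, 2031.
Tolling adds 146 days: April 16, 2031 + 146 days = September 9, 2031.
September 9, 2031 is a listed holiday. The next qualifying day is September 10, 2031.

September 10, 2031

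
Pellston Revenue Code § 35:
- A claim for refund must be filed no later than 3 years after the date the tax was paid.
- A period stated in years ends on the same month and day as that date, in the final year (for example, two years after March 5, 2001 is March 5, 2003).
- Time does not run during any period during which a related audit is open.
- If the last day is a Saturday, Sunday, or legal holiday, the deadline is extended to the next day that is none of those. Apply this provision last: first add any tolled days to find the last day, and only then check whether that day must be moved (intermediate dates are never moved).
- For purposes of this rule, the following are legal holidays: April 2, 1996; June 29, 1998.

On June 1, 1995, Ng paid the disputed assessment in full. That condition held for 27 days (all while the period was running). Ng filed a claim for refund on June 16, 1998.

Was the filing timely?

Yes

3 years after June 1, 1995 is June 1, 1998.
Tolling adds 27 days: June 1, 1998 + 27 days = June 28, 1998.
June 28, 1998 is Sunday; June 29, 1998 is a listed holiday. The next qualifying day is June 30, 1998.
The deadline is June 30, 1998; the filing on June 16, 1998 is on or before that date.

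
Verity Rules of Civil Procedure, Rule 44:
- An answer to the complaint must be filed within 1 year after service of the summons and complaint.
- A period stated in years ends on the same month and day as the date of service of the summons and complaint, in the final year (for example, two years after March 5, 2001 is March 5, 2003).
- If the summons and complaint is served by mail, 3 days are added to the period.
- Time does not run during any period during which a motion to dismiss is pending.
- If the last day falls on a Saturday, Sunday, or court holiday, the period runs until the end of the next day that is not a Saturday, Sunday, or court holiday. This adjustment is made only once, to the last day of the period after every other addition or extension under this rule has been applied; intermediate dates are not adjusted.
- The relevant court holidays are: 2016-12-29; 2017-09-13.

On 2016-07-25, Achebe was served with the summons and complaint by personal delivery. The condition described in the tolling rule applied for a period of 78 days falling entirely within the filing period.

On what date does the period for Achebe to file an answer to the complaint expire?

1 year after 2016-07-25 is July 25, 2017.
Service was not by mail, so no mail extension applies.
Tolling adds 78 days: July 25, 2017 + 78 days = October 11, 2017.
October 11, 2017 is a Wednesday and not a court holiday, so no extension applies.

October 11, 2017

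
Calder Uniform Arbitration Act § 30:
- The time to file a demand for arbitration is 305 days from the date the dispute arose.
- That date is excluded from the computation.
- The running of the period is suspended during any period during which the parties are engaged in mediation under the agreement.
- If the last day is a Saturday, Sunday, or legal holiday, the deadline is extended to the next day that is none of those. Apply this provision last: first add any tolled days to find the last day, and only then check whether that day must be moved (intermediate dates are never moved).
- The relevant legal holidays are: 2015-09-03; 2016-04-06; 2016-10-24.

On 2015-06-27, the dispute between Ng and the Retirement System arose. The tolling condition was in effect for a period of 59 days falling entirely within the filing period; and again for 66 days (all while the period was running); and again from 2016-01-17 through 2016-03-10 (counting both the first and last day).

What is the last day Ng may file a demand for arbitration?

October 25, 2016

305 days after 2015-06-27 is April 27, 2016.
Tolling adds 59 days: April 27, 2016 + 59 days = June 25, 2016.
Tolling adds 66 days: June 25, 2016 + 66 days = August 30, 2016.
From January 17, 2016 through March 10, 2016 inclusive is 54 days; tolling adds 54 days: August 30, 2016 + 54 days = October 23, 2016.
October 23, 2016 is Sunday; October 24, 2016 is a listed holiday. The next qualifying day is October 25, 2016.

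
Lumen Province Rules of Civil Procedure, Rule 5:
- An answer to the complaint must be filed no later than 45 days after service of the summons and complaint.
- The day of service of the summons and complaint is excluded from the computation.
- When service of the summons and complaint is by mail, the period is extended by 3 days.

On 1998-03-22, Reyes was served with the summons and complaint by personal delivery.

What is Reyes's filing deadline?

May 6, 1998

45 days after 1998-03-22 is May 6, 1998.
Service was not by mail, so no mail extension applies.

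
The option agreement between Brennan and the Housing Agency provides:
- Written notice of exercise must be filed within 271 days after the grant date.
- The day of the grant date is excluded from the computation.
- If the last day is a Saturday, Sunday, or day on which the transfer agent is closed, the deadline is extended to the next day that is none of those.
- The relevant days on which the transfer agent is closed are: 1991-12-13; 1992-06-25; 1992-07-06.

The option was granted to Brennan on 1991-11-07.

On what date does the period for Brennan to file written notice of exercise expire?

271 days after 1991-11-07 is August 4, 1992.
August 4, 1992 is a Tuesday and not a day on which the transfer agent is closed, so no extension applies.

August 4, 1992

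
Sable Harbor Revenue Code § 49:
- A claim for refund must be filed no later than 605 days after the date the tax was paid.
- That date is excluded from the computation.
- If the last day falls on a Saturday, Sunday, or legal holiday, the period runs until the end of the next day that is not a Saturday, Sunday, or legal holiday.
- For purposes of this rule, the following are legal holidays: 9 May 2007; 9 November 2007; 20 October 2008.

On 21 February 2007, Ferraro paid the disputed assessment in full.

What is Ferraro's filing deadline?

October 21, 2008

605 days after 21 February 2007 is October 18, 2008.
October 18, 2008 is Saturday; October 19, 2008 is Sunday; October 20, 2008 is a listed holiday. The next qualifying day is October 21, 2008.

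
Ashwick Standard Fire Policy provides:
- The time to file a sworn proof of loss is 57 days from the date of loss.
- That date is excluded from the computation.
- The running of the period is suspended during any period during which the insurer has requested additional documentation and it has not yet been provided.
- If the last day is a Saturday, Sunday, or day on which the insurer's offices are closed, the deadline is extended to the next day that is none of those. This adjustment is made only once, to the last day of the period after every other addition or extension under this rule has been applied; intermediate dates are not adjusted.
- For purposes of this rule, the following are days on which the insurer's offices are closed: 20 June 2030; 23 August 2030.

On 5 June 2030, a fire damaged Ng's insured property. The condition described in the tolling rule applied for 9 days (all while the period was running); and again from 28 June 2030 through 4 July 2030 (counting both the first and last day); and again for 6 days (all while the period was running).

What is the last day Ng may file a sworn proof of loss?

57 days after 5 June 2030 is August 1, 2030.
Tolling adds 9 days: August 1, 2030 + 9 days = August 10, 2030.
From June 28, 2030 through July 4, 2030 inclusive is 7 days; tolling adds 7 days: August 10, 2030 + 7 days = August 17, 2030.
Tolling adds 6 days: August 17, 2030 + 6 days = August 23, 2030.
August 23, 2030 is a listed holiday; August 24, 2030 is Saturday; August 25, 2030 is Sunday. The next qualifying day is August 26, 2030.

August 26, 2030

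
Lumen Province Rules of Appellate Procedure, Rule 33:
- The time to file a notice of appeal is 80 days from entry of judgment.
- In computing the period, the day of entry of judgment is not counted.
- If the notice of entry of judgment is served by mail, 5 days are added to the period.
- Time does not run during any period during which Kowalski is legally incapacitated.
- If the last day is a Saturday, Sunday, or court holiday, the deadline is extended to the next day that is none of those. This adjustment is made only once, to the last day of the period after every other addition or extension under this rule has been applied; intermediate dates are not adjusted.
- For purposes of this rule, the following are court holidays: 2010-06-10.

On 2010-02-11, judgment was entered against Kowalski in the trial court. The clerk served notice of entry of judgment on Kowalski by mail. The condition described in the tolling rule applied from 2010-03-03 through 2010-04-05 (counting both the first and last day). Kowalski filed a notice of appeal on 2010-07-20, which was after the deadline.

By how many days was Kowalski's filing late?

80 days after 2010-02-11 is May 2, 2010.
Service was by mail, adding 5 days: May 2, 2010 + 5 days = May 7, 2010.
From March 3, 2010 through April 5, 2010 inclusive is 34 days; tolling adds 34 days: May 7, 2010 + 34 days = June 10, 2010.
June 10, 2010 is a listed holiday. The next qualifying day is June 11, 2010.
The deadline is June 11, 2010; from June 11, 2010 to July 20, 2010 is 39 days.

39 days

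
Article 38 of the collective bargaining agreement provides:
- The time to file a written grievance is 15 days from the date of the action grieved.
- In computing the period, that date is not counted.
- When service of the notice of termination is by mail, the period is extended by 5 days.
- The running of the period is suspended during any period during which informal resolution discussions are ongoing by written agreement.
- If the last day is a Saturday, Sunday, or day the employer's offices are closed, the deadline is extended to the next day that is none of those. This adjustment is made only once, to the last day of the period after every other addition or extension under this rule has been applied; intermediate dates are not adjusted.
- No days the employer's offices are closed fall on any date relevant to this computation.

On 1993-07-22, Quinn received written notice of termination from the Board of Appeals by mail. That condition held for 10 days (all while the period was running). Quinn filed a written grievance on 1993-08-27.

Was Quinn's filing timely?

15 days after 1993-07-22 is August 6, 1993.
Service was by mail, adding 5 days: August 6, 1993 + 5 days = August 11, 1993.
Tolling adds 10 days: August 11, 1993 + 10 days = August 21, 1993.
August 21, 1993 is Saturday; August 22, 1993 is Sunday. The next qualifying day is August 23, 1993.
The deadline is August 23, 1993; the filing on August 27, 1993 is after that date.

No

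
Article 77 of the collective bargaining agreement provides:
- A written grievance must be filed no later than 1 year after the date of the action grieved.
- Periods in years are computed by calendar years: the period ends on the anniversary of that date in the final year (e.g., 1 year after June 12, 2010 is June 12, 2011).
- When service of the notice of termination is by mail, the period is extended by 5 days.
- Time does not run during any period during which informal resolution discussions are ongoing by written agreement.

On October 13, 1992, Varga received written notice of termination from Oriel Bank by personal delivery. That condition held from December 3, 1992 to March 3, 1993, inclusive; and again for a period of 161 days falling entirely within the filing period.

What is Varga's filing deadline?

1 year after October 13, 1992 is October 13, 1993.
Service was not by mail, so no mail extension applies.
From December 3, 1992 through March 3, 1993 inclusive is 91 days; tolling adds 91 days: October 13, 1993 + 91 days = January 12, 1994.
Tolling adds 161 days: January 12, 1994 + 161 days = June 22, 1994.

June 22, 1994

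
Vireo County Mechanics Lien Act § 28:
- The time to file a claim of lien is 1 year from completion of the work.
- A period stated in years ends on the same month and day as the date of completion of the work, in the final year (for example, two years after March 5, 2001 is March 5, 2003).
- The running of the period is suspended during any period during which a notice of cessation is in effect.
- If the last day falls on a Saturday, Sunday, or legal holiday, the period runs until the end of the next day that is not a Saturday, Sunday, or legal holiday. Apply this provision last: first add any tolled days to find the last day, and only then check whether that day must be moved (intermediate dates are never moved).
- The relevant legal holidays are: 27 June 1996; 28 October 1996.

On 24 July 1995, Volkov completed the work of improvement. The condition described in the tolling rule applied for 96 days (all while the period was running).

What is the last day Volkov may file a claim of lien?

October 29, 1996

1 year after 24 July 1995 is July 24, 1996.
Tolling adds 96 days: July 24, 1996 + 96 days = October 28, 1996.
October 28, 1996 is a listed holiday. The next qualifying day is October 29, 1996.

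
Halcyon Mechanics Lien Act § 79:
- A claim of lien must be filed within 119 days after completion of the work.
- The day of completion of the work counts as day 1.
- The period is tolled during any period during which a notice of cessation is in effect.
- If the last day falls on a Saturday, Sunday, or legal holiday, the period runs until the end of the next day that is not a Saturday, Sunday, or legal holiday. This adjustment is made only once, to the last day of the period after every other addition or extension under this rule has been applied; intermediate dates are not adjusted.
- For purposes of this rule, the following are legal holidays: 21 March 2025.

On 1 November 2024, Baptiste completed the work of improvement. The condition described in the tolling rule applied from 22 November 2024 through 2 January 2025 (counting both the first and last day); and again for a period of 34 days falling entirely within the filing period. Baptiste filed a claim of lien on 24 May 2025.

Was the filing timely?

Counting 1 November 2024 as day 1, day 119 is February 27, 2025.
From November 22, 2024 through January 2, 2025 inclusive is 42 days; tolling adds 42 days: February 27, 2025 + 42 days = April 10, 2025.
Tolling adds 34 days: April 10, 2025 + 34 days = May 14, 2025.
May 14, 2025 is a Wednesday and not a legal holiday, so no extension applies.
The deadline is May 14, 2025; the filing on May 24, 2025 is after that date.

No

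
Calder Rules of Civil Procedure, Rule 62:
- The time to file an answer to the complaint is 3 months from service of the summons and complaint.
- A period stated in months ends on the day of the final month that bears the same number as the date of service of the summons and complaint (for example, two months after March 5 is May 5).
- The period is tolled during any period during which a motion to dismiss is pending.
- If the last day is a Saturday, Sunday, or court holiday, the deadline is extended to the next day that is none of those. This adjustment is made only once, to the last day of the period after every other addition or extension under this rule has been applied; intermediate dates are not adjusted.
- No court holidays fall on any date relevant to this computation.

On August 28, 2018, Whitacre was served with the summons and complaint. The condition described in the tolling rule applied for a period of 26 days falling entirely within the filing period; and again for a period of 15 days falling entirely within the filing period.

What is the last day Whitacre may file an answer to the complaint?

January 8, 2019

3 months after August 28, 2018 is November 28, 2018.
Tolling adds 26 days: November 28, 2018 + 26 days = December 24, 2018.
Tolling adds 15 days: December 24, 2018 + 15 days = January 8, 2019.
January 8, 2019 is a Tuesday and not a court holiday, so no extension applies.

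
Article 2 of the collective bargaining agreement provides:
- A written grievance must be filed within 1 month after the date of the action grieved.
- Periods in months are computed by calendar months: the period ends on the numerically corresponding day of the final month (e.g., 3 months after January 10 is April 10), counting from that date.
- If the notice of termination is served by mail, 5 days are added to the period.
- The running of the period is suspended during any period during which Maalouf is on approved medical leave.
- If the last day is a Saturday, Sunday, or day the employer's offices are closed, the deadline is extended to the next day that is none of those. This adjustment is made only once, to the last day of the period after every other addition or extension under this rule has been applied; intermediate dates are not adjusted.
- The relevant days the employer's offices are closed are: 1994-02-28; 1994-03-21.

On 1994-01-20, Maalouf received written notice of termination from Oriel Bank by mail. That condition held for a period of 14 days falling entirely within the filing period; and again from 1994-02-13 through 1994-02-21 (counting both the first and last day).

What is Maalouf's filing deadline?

1 month after 1994-01-20 is February 20, 1994.
Service was by mail, adding 5 days: February 20, 1994 + 5 days = February 25, 1994.
Tolling adds 14 days: February 25, 1994 + 14 days = March 11, 1994.
From February 13, 1994 through February 21, 1994 inclusive is 9 days; tolling adds 9 days: March 11, 1994 + 9 days = March 20, 1994.
March 20, 1994 is Sunday; March 21, 1994 is a listed holiday. The next qualifying day is March 22, 1994.

March 22, 1994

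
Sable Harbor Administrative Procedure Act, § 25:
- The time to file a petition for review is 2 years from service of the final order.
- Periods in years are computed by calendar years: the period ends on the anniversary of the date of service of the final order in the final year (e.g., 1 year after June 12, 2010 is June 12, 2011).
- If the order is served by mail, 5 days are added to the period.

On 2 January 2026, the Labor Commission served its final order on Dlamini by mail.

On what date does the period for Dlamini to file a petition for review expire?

January 7, 2028

2 years after 2 January 2026 is January 2, 2028.
Service was by mail, adding 5 days: January 2, 2028 + 5 days = January 7, 2028.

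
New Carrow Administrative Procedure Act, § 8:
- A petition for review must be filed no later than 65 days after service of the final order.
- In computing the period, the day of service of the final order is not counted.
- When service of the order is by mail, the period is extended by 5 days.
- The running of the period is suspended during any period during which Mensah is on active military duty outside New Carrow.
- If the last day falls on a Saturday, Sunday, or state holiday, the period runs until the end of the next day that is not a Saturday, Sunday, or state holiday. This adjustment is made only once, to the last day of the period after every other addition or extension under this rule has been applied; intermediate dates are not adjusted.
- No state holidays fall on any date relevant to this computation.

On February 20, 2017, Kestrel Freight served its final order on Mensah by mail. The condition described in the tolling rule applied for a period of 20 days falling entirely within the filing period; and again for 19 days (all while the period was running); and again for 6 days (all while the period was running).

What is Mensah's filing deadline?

65 days after February 20, 2017 is April 26, 2017.
Service was by mail, adding 5 days: April 26, 2017 + 5 days = May 1, 2017.
Tolling adds 20 days: May 1, 2017 + 20 days = May 21, 2017.
Tolling adds 19 days: May 21, 2017 + 19 days = June 9, 2017.
Tolling adds 6 days: June 9, 2017 + 6 days = June 15, 2017.
June 15, 2017 is a Thursday and not a state holiday, so no extension applies.

June 15, 2017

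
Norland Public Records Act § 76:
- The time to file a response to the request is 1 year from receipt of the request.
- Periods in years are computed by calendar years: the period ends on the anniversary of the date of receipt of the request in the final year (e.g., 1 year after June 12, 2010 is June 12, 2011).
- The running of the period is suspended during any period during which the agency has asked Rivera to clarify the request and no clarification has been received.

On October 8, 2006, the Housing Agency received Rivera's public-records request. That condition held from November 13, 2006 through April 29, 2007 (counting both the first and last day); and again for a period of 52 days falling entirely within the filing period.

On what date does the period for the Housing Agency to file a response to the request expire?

May 15, 2008

1 year after October 8, 2006 is October 8, 2007.
From November 13, 2006 through April 29, 2007 inclusive is 168 days; tolling adds 168 days: October 8, 2007 + 168 days = March 24, 2008.
Tolling adds 52 days: March 24, 2008 + 52 days = May 15, 2008.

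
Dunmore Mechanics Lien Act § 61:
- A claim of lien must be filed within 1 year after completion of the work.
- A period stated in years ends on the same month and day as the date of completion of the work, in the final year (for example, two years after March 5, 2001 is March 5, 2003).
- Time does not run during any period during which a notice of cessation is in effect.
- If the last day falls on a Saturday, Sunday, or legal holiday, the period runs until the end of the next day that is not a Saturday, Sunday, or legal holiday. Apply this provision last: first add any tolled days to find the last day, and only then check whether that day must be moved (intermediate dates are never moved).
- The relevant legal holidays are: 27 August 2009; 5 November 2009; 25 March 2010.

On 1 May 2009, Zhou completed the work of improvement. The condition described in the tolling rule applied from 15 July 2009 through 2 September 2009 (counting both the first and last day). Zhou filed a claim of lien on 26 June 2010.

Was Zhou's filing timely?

1 year after 1 May 2009 is May 1, 2010.
From July 15, 2009 through September 2, 2009 inclusive is 50 days; tolling adds 50 days: May 1, 2010 + 50 days = June 20, 2010.
June 20, 2010 is Sunday. The next qualifying day is June 21, 2010.
The deadline is June 21, 2010; the filing on June 26, 2010 is after that date.

No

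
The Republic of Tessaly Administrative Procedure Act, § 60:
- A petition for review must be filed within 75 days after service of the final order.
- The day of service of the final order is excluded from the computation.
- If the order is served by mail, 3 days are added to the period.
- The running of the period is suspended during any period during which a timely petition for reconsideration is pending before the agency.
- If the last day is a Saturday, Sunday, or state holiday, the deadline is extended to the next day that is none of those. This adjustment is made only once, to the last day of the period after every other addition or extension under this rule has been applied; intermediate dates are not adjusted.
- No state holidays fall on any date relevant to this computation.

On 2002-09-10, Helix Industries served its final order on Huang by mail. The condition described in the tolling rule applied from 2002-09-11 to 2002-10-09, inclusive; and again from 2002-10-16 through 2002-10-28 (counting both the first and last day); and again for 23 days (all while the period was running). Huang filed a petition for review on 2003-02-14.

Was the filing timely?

No

75 days after 2002-09-10 is November 24, 2002.
Service was by mail, adding 3 days: November 24, 2002 + 3 days = November 27, 2002.
From September 11, 2002 through October 9, 2002 inclusive is 29 days; tolling adds 29 days: November 27, 2002 + 29 days = December 26, 2002.
From October 16, 2002 through October 28, 2002 inclusive is 13 days; tolling adds 13 days: December 26, 2002 + 13 days = January 8, 2003.
Tolling adds 23 days: January 8, 2003 + 23 days = January 31, 2003.
January 31, 2003 is a Friday and not a state holiday, so no extension applies.
The deadline is January 31, 2003; the filing on February 14, 2003 is after that date.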